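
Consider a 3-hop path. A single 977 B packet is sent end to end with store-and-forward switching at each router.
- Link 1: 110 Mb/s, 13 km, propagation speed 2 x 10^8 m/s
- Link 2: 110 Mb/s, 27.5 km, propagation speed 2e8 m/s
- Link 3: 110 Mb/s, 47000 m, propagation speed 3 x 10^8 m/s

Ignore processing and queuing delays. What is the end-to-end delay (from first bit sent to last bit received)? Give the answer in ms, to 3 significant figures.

L = 977 × 8 = 7816 bits.
Transmission delay per hop = L/R = 7816/110000000 = 0.0710545 ms; 3 hops → 0.213164 ms.
Propagation delays (d/s per hop): 0.065, 0.1375, 0.156667 ms; sum = 0.359167 ms.
End-to-end = 0.572 ms.

0.572 ms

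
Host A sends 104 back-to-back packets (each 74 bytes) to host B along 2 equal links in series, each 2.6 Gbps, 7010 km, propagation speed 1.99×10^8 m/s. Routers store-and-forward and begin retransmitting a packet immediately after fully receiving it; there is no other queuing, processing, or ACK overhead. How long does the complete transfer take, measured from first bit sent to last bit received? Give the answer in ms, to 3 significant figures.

70.5 ms

Per-hop transmission t_tx = L/R = 592/2600000000 = 0.000227692 ms.
Per-hop propagation t_prop = 7010000/199000000 = 35.2261 ms.
Pipeline fill: first packet needs 2·t_tx to clear all hops; remaining 103 packets each add one t_tx.
Total = (2+104-1)·t_tx + 2·t_prop = 105·0.000227692 + 2·35.2261 = 70.5 ms.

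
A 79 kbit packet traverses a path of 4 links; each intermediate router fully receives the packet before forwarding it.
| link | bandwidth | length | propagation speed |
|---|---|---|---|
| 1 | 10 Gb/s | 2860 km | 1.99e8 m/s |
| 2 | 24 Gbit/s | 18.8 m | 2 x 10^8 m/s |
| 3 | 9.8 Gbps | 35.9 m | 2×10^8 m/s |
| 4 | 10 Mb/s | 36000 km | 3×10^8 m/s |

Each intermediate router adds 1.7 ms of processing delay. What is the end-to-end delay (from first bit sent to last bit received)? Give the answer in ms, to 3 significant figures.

L = 79000 bits.
Transmission delays (L/R per hop): 0.0079, 0.00329167, 0.00806122, 7.9 ms; sum = 7.91925 ms.
Propagation delays (d/s per hop): 14.3719, 9.4e-05, 0.0001795, 120 ms; sum = 134.372 ms.
Processing at 3 router(s): 3 × 1.7 ms = 5.1 ms.
End-to-end = 147 ms.

147 ms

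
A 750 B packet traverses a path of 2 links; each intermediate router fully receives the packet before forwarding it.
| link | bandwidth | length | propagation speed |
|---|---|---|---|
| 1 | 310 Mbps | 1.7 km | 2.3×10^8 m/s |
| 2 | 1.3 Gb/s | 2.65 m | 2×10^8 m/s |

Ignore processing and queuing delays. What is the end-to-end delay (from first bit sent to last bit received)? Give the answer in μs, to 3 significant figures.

L = 750 × 8 = 6000 bits.
Transmission delays (L/R per hop): 19.3548, 4.61538 μs; sum = 23.9702 μs.
Propagation delays (d/s per hop): 7.3913, 0.01325 μs; sum = 7.40455 μs.
End-to-end = 31.4 μs.

31.4 μs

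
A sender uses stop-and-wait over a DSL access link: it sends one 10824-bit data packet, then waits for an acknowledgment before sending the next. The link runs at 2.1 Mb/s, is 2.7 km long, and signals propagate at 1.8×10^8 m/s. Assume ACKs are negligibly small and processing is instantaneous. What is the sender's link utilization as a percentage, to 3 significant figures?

t_tx = L/R = 10824/2100000 = 0.00515429 s.
t_prop = 2700/180000000 = 1.5e-05 s; RTT = 3e-05 s.
Cycle = t_tx + RTT = 0.00518429 s.
Utilization = t_tx / cycle = 0.00515429/0.00518429 = 99.4 %.

99.4 %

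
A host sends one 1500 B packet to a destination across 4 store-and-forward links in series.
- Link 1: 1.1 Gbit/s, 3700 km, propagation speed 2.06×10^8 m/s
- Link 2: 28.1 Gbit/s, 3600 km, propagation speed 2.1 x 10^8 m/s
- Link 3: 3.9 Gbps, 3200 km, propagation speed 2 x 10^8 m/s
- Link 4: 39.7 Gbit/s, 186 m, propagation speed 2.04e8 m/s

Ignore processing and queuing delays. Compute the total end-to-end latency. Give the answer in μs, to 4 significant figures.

L = 1500 × 8 = 12000 bits.
Transmission delays (L/R per hop): 10.9091, 0.427046, 3.07692, 0.302267 μs; sum = 14.7153 μs.
Propagation delays (d/s per hop): 17961.2, 17142.9, 16000, 0.911765 μs; sum = 51104.9 μs.
End-to-end = 51120 μs.

51120 μs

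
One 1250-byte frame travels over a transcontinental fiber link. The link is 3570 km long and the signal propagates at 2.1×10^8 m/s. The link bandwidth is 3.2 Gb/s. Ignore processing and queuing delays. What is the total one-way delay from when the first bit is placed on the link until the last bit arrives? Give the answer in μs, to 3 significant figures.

L = 1250 × 8 = 10000 bits.
Transmission delay = L/R = 10000 / 3200000000 = 3.125 μs.
Propagation delay = d/s = 3570000 m / 210000000 m/s = 17000 μs.
Total = 17000 μs.

17000 μs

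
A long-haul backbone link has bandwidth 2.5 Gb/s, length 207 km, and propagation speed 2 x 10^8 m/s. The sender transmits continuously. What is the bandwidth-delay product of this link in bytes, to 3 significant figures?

Propagation delay = 207000 / 200000000 = 0.001035 s.
BDP = R × t_prop = 2500000000 × 0.001035 = 2587500 bits.
In bytes: 2587500/8 = 323000 bytes.

323000 bytes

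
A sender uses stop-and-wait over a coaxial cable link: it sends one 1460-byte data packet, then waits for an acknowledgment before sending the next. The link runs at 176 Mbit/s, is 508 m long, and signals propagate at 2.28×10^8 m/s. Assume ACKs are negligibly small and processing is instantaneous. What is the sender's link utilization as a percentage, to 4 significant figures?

93.71 %

t_tx = L/R = 11680/176000000 = 6.63636e-05 s.
t_prop = 508/2.28e+08 = 2.22807e-06 s; RTT = 4.45614e-06 s.
Cycle = t_tx + RTT = 7.08198e-05 s.
Utilization = t_tx / cycle = 6.63636e-05/7.08198e-05 = 93.71 %.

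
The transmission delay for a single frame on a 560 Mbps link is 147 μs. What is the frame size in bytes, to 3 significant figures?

10300 bytes

L = R × t_tx = 560000000 b/s × 0.000147 s = 82320 bits.
In bytes: 82320 / 8 = 10300 bytes.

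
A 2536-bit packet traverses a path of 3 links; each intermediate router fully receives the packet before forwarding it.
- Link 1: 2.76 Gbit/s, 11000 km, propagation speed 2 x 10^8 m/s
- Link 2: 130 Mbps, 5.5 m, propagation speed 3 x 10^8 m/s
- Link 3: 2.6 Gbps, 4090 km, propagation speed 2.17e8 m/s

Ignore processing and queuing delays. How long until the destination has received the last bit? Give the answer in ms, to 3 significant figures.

73.9 ms

Transmission delays (L/R per hop): 0.000918841, 0.0195077, 0.000975385 ms; sum = 0.0214019 ms.
Propagation delays (d/s per hop): 55, 1.83333e-05, 18.8479 ms; sum = 73.8479 ms.
End-to-end = 73.9 ms.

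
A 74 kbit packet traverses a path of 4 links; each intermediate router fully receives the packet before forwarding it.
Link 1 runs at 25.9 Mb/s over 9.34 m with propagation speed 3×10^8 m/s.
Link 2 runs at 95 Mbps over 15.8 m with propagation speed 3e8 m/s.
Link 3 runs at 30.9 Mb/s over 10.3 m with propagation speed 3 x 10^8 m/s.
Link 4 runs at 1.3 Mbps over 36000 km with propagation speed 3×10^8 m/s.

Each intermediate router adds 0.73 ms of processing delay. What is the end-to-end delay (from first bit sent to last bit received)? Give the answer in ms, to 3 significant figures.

185 ms

L = 74000 bits.
Transmission delays (L/R per hop): 2.85714, 0.778947, 2.39482, 56.9231 ms; sum = 62.954 ms.
Propagation delays (d/s per hop): 3.11333e-05, 5.26667e-05, 3.43333e-05, 120 ms; sum = 120 ms.
Processing at 3 router(s): 3 × 0.73 ms = 2.19 ms.
End-to-end = 185 ms.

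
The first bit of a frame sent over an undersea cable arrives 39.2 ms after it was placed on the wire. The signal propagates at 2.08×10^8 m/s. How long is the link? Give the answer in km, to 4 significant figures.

d = s × t_prop = 208000000 × 0.0392 = 8154 km.

8154 km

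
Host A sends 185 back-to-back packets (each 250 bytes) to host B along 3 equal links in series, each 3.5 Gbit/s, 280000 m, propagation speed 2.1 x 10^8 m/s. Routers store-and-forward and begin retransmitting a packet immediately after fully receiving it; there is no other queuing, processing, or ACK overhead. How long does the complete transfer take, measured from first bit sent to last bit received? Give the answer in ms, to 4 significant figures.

Per-hop transmission t_tx = L/R = 2000/3500000000 = 0.000571429 ms.
Per-hop propagation t_prop = 280000/210000000 = 1.33333 ms.
Pipeline fill: first packet needs 3·t_tx to clear all hops; remaining 184 packets each add one t_tx.
Total = (3+185-1)·t_tx + 3·t_prop = 187·0.000571429 + 3·1.33333 = 4.107 ms.

4.107 ms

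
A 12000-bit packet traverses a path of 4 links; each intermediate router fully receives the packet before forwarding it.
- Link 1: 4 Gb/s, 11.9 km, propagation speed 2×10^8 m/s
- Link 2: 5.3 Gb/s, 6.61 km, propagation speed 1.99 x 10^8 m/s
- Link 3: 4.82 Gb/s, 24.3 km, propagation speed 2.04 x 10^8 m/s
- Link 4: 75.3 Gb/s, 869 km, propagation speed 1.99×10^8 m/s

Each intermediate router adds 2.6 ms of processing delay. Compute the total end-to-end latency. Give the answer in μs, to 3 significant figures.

12400 μs

Transmission delays (L/R per hop): 3, 2.26415, 2.48963, 0.159363 μs; sum = 7.91314 μs.
Propagation delays (d/s per hop): 59.5, 33.2161, 119.118, 4366.83 μs; sum = 4578.67 μs.
Processing at 3 router(s): 3 × 2.6 ms = 7800 μs.
End-to-end = 12400 μs.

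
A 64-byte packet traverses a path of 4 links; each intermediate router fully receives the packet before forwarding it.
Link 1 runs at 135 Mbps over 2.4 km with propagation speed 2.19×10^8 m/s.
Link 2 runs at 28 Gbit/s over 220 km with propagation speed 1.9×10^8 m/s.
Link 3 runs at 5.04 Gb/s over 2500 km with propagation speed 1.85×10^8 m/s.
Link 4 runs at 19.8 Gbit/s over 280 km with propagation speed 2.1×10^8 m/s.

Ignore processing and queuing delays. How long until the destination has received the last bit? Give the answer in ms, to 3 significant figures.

L = 64 × 8 = 512 bits.
Transmission delays (L/R per hop): 0.00379259, 1.82857e-05, 0.000101587, 2.58586e-05 ms; sum = 0.00393832 ms.
Propagation delays (d/s per hop): 0.0109589, 1.15789, 13.5135, 1.33333 ms; sum = 16.0157 ms.
End-to-end = 16.0 ms.

16.0 ms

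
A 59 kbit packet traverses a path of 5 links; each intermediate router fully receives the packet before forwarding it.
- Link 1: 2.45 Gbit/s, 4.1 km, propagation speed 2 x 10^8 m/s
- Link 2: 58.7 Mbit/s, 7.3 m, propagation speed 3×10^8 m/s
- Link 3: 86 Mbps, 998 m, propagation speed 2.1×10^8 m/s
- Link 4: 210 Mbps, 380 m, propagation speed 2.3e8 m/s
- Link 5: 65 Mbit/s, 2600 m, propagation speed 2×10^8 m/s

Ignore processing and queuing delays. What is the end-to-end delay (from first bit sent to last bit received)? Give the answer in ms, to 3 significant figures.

L = 59000 bits.
Transmission delays (L/R per hop): 0.0240816, 1.00511, 0.686047, 0.280952, 0.907692 ms; sum = 2.90388 ms.
Propagation delays (d/s per hop): 0.0205, 2.43333e-05, 0.00475238, 0.00165217, 0.013 ms; sum = 0.0399289 ms.
End-to-end = 2.94 ms.

2.94 ms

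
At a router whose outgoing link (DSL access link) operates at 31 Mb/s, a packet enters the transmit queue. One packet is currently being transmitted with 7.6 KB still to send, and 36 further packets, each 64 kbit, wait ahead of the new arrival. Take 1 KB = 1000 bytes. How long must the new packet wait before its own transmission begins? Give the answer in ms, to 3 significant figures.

76.3 ms

Each queued packet: L/R = 64000/31000000 = 2.06452 ms.
36 queued → 74.3226 ms.
Plus remaining 60800 bits of current packet: 1.96129 ms.
Queuing delay = 76.3 ms.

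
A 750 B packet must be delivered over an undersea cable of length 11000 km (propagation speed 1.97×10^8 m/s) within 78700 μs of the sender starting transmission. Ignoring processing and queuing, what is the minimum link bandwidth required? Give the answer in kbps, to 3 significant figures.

L = 6000 bits.
Propagation delay = 11000000 / 197000000 = 55837.6 μs.
Transmission budget = 78700 − 55837.6 = 22862.4 μs.
R ≥ L / t_tx = 6000 bits / 0.0228624 s = 262 kbps.

262 kbps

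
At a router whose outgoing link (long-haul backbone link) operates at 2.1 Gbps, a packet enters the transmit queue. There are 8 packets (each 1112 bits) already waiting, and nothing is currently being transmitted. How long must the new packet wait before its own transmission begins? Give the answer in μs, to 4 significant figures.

Each queued packet: L/R = 1112/2100000000 = 0.529524 μs.
8 queued → 4.23619 μs.
Queuing delay = 4.236 μs.

4.236 μs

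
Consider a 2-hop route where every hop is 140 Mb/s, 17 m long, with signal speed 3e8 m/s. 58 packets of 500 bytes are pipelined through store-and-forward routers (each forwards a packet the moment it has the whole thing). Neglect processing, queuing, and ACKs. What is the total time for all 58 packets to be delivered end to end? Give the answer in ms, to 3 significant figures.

1.69 ms

Per-hop transmission t_tx = L/R = 4000/140000000 = 0.0285714 ms.
Per-hop propagation t_prop = 17/300000000 = 5.66667e-05 ms.
Pipeline fill: first packet needs 2·t_tx to clear all hops; remaining 57 packets each add one t_tx.
Total = (2+58-1)·t_tx + 2·t_prop = 59·0.0285714 + 2·5.66667e-05 = 1.69 ms.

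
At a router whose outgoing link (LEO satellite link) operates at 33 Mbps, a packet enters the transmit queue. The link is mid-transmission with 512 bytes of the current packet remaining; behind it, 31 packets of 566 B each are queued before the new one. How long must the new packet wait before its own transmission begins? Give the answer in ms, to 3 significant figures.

Each queued packet: L/R = 4528/33000000 = 0.137212 ms.
31 queued → 4.25358 ms.
Plus remaining 4096 bits of current packet: 0.124121 ms.
Queuing delay = 4.38 ms.

4.38 ms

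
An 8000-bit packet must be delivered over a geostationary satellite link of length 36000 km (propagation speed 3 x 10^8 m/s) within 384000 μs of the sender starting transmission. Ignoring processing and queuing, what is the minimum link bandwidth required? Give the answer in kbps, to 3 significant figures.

30.3 kbps

Propagation delay = 36000000 / 300000000 = 120000 μs.
Transmission budget = 384000 − 120000 = 264000 μs.
R ≥ L / t_tx = 8000 bits / 0.264 s = 30.3 kbps.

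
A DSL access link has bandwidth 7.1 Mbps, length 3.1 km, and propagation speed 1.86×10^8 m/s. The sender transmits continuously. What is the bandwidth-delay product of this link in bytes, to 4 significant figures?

Propagation delay = 3100 / 186000000 = 1.66667e-05 s.
BDP = R × t_prop = 7100000 × 1.66667e-05 = 118.333 bits.
In bytes: 118.333/8 = 14.79 bytes.

14.79 bytes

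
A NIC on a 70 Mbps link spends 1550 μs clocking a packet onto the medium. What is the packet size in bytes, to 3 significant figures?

L = R × t_tx = 70000000 b/s × 0.00155 s = 108500 bits.
In bytes: 108500 / 8 = 13600 bytes.

13600 bytes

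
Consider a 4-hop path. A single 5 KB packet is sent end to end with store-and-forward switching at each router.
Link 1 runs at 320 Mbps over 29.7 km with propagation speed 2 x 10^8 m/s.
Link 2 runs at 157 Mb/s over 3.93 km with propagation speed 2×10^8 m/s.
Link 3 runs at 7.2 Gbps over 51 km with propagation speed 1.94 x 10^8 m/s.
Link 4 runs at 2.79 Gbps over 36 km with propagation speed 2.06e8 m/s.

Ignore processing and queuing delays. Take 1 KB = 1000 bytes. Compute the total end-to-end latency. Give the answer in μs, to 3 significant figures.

1010 μs

L = 40000 bits.
Transmission delays (L/R per hop): 125, 254.777, 5.55556, 14.3369 μs; sum = 399.67 μs.
Propagation delays (d/s per hop): 148.5, 19.65, 262.887, 174.757 μs; sum = 605.794 μs.
End-to-end = 1010 μs.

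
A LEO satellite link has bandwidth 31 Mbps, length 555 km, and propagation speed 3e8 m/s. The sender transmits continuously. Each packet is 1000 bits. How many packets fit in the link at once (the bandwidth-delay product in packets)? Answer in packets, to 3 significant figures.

Propagation delay = 555000 / 300000000 = 0.00185 s.
BDP = R × t_prop = 31000000 × 0.00185 = 57350 bits.
In packets of 1000 bits: 57.4 packets.

57.4 packets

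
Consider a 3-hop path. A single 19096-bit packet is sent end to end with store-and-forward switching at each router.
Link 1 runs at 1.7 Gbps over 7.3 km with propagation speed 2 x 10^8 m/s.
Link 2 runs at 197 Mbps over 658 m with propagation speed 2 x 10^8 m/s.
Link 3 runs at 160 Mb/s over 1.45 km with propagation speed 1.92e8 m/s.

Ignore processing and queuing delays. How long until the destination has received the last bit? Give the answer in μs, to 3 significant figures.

Transmission delays (L/R per hop): 11.2329, 96.934, 119.35 μs; sum = 227.517 μs.
Propagation delays (d/s per hop): 36.5, 3.29, 7.55208 μs; sum = 47.3421 μs.
End-to-end = 275 μs.

275 μs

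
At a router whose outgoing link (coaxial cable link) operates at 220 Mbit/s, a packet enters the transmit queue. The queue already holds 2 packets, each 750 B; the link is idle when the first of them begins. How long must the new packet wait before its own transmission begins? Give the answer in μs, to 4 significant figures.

Each queued packet: L/R = 6000/220000000 = 27.2727 μs.
2 queued → 54.5455 μs.
Queuing delay = 54.55 μs.

54.55 μs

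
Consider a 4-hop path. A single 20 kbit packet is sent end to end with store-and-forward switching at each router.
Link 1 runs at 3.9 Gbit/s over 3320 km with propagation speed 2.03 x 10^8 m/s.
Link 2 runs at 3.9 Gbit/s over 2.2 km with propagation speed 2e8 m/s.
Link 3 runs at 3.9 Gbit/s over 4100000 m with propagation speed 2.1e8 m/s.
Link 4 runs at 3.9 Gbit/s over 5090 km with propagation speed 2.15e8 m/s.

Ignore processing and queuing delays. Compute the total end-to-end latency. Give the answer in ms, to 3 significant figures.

L = 20000 bits.
Transmission delay per hop = L/R = 20000/3900000000 = 0.00512821 ms; 4 hops → 0.0205128 ms.
Propagation delays (d/s per hop): 16.3547, 0.011, 19.5238, 23.6744 ms; sum = 59.5639 ms.
End-to-end = 59.6 ms.

59.6 ms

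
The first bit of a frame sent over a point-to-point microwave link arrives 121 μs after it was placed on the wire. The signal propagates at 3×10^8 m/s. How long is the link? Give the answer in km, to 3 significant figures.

d = s × t_prop = 300000000 × 0.000121 = 36.3 km.

36.3 km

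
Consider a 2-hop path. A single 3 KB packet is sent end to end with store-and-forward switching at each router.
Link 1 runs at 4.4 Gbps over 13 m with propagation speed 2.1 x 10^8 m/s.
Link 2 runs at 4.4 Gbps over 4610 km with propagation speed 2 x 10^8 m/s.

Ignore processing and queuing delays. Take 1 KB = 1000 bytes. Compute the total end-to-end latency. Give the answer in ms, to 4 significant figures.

L = 24000 bits.
Transmission delay per hop = L/R = 24000/4400000000 = 0.00545455 ms; 2 hops → 0.0109091 ms.
Propagation delays (d/s per hop): 6.19048e-05, 23.05 ms; sum = 23.0501 ms.
End-to-end = 23.06 ms.

23.06 ms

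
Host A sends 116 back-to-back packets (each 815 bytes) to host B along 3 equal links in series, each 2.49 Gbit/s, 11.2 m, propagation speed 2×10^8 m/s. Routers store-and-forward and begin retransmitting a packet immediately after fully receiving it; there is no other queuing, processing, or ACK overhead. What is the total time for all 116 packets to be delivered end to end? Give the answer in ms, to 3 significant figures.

0.309 ms

Per-hop transmission t_tx = L/R = 6520/2490000000 = 0.00261847 ms.
Per-hop propagation t_prop = 11.2/200000000 = 5.6e-05 ms.
Pipeline fill: first packet needs 3·t_tx to clear all hops; remaining 115 packets each add one t_tx.
Total = (3+116-1)·t_tx + 3·t_prop = 118·0.00261847 + 3·5.6e-05 = 0.309 ms.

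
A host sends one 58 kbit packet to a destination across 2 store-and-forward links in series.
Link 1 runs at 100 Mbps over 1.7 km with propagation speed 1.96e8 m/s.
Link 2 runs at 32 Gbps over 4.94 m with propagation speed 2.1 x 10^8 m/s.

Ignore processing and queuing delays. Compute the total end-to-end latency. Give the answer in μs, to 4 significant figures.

590.5 μs

L = 58000 bits.
Transmission delays (L/R per hop): 580, 1.8125 μs; sum = 581.813 μs.
Propagation delays (d/s per hop): 8.67347, 0.0235238 μs; sum = 8.69699 μs.
End-to-end = 590.5 μs.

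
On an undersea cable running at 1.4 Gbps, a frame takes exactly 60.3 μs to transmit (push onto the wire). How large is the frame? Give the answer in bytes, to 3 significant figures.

L = R × t_tx = 1400000000 b/s × 6.03e-05 s = 84420 bits.
In bytes: 84420 / 8 = 10600 bytes.

10600 bytes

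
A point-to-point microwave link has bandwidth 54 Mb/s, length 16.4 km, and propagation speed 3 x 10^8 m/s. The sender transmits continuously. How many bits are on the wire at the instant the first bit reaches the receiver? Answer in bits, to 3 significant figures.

Propagation delay = 16400 / 300000000 = 5.46667e-05 s.
BDP = R × t_prop = 54000000 × 5.46667e-05 = 2952 bits.

2950 bits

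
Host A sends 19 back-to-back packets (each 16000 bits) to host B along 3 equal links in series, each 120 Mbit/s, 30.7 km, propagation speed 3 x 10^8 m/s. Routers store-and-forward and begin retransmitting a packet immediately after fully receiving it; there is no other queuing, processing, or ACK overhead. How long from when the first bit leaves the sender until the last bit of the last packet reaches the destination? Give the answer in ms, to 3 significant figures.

3.11 ms

Per-hop transmission t_tx = L/R = 16000/120000000 = 0.133333 ms.
Per-hop propagation t_prop = 30700/300000000 = 0.102333 ms.
Pipeline fill: first packet needs 3·t_tx to clear all hops; remaining 18 packets each add one t_tx.
Total = (3+19-1)·t_tx + 3·t_prop = 21·0.133333 + 3·0.102333 = 3.11 ms.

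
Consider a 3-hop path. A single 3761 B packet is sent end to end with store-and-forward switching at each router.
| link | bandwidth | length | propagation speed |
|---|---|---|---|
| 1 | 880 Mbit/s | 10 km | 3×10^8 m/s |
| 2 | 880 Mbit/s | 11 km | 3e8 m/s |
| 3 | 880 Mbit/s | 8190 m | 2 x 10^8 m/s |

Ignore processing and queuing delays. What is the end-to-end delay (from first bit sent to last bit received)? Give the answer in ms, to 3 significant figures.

L = 3761 × 8 = 30088 bits.
Transmission delay per hop = L/R = 30088/880000000 = 0.0341909 ms; 3 hops → 0.102573 ms.
Propagation delays (d/s per hop): 0.0333333, 0.0366667, 0.04095 ms; sum = 0.11095 ms.
End-to-end = 0.214 ms.

0.214 ms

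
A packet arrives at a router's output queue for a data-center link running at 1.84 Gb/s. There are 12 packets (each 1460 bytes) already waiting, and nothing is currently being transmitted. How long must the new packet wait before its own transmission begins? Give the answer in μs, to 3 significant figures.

Each queued packet: L/R = 11680/1840000000 = 6.34783 μs.
12 queued → 76.1739 μs.
Queuing delay = 76.2 μs.

76.2 μs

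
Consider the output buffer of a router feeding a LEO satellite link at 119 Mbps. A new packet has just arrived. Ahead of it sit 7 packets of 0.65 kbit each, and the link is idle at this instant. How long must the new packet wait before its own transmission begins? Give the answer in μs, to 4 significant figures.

38.24 μs

Each queued packet: L/R = 650/119000000 = 5.46218 μs.
7 queued → 38.2353 μs.
Queuing delay = 38.24 μs.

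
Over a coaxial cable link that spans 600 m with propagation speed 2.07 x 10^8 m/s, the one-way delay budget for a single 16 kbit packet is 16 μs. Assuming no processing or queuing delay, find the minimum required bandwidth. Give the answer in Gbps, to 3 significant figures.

Propagation delay = 600 / 2.07e+08 = 2.89855 μs.
Transmission budget = 16 − 2.89855 = 13.1014 μs.
R ≥ L / t_tx = 16000 bits / 1.31014e-05 s = 1.22 Gbps.

1.22 Gbps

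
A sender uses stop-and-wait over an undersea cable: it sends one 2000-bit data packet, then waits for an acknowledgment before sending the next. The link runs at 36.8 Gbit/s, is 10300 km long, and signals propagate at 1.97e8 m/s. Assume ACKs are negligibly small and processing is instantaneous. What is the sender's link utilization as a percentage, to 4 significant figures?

0.00005197 %

t_tx = L/R = 2000/36800000000 = 5.43478e-08 s.
t_prop = 10300000/197000000 = 0.0522843 s; RTT = 0.104569 s.
Cycle = t_tx + RTT = 0.104569 s.
Utilization = t_tx / cycle = 5.43478e-08/0.104569 = 0.00005197 %.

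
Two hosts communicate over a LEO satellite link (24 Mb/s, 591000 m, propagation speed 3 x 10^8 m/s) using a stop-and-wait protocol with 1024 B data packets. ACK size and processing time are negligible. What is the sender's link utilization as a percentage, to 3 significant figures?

7.97 %

t_tx = L/R = 8192/24000000 = 0.000341333 s.
t_prop = 591000/300000000 = 0.00197 s; RTT = 0.00394 s.
Cycle = t_tx + RTT = 0.00428133 s.
Utilization = t_tx / cycle = 0.000341333/0.00428133 = 7.97 %.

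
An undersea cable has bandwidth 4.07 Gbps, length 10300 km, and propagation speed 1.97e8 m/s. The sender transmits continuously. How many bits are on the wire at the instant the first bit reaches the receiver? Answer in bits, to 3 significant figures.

Propagation delay = 10300000 / 197000000 = 0.0522843 s.
BDP = R × t_prop = 4.07e+09 × 0.0522843 = 212797000 bits.

213000000 bits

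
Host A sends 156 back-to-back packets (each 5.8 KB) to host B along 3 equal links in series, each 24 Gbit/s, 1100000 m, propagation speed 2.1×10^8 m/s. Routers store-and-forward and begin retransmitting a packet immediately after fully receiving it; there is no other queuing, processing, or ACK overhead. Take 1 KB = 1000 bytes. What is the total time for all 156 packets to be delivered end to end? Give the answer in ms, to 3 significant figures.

16.0 ms

Per-hop transmission t_tx = L/R = 46400/24000000000 = 0.00193333 ms.
Per-hop propagation t_prop = 1100000/210000000 = 5.2381 ms.
Pipeline fill: first packet needs 3·t_tx to clear all hops; remaining 155 packets each add one t_tx.
Total = (3+156-1)·t_tx + 3·t_prop = 158·0.00193333 + 3·5.2381 = 16.0 ms.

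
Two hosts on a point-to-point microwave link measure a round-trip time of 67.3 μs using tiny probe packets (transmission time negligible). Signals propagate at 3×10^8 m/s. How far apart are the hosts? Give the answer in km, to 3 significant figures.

10.1 km

One-way propagation = RTT/2 = 33.65 μs.
d = s × t = 300000000 × 3.365e-05 = 10.1 km.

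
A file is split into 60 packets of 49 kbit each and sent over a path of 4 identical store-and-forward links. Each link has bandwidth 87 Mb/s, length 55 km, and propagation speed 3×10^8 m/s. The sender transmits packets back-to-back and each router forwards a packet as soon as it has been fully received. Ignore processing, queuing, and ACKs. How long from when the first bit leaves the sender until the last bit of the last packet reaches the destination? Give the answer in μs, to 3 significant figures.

36200 μs

Per-hop transmission t_tx = L/R = 49000/87000000 = 563.218 μs.
Per-hop propagation t_prop = 55000/300000000 = 183.333 μs.
Pipeline fill: first packet needs 4·t_tx to clear all hops; remaining 59 packets each add one t_tx.
Total = (4+60-1)·t_tx + 4·t_prop = 63·563.218 + 4·183.333 = 36200 μs.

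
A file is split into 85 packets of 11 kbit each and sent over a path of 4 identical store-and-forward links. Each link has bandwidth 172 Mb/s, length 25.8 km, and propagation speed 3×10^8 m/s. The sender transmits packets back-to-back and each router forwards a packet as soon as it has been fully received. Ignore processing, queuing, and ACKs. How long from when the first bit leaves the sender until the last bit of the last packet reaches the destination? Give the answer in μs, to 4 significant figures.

Per-hop transmission t_tx = L/R = 11000/172000000 = 63.9535 μs.
Per-hop propagation t_prop = 25800/300000000 = 86 μs.
Pipeline fill: first packet needs 4·t_tx to clear all hops; remaining 84 packets each add one t_tx.
Total = (4+85-1)·t_tx + 4·t_prop = 88·63.9535 + 4·86 = 5972 μs.

5972 μs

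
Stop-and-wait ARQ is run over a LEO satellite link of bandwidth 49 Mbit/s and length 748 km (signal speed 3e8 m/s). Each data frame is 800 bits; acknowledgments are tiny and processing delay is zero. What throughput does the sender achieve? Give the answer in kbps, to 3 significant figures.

t_tx = L/R = 800/49000000 = 1.63265e-05 s.
t_prop = 748000/300000000 = 0.00249333 s; RTT = 0.00498667 s.
Cycle = t_tx + RTT = 0.00500299 s.
Throughput = L / cycle = 800 / 0.00500299 = 160 kbps.

160 kbps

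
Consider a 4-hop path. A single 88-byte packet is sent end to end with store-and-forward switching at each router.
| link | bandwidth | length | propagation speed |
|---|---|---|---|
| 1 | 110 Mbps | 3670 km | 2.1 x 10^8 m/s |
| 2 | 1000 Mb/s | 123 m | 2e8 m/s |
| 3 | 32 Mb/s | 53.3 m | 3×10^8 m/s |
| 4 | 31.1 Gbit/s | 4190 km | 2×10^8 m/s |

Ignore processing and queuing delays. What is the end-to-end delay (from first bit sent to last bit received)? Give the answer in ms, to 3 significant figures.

38.5 ms

L = 88 × 8 = 704 bits.
Transmission delays (L/R per hop): 0.0064, 0.000704, 0.022, 2.26367e-05 ms; sum = 0.0291266 ms.
Propagation delays (d/s per hop): 17.4762, 0.000615, 0.000177667, 20.95 ms; sum = 38.427 ms.
End-to-end = 38.5 ms.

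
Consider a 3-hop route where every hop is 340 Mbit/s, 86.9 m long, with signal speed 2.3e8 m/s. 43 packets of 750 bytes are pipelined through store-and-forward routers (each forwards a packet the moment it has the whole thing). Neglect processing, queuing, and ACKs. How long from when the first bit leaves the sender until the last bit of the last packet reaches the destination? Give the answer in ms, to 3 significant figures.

0.795 ms

Per-hop transmission t_tx = L/R = 6000/340000000 = 0.0176471 ms.
Per-hop propagation t_prop = 86.9/2.3e+08 = 0.000377826 ms.
Pipeline fill: first packet needs 3·t_tx to clear all hops; remaining 42 packets each add one t_tx.
Total = (3+43-1)·t_tx + 3·t_prop = 45·0.0176471 + 3·0.000377826 = 0.795 ms.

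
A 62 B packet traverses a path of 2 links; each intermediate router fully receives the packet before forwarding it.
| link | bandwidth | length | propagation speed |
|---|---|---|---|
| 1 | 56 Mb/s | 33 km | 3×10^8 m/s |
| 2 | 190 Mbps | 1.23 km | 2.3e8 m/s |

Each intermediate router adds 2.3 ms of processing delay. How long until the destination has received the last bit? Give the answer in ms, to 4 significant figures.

L = 62 × 8 = 496 bits.
Transmission delays (L/R per hop): 0.00885714, 0.00261053 ms; sum = 0.0114677 ms.
Propagation delays (d/s per hop): 0.11, 0.00534783 ms; sum = 0.115348 ms.
Processing at 1 router(s): 1 × 2.3 ms = 2.3 ms.
End-to-end = 2.427 ms.

2.427 ms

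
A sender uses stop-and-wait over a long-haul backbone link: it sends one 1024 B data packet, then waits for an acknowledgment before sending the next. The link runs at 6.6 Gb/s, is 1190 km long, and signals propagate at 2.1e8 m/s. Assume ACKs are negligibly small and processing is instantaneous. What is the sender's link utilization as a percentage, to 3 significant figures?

0.0110 %

t_tx = L/R = 8192/6600000000 = 1.24121e-06 s.
t_prop = 1190000/210000000 = 0.00566667 s; RTT = 0.0113333 s.
Cycle = t_tx + RTT = 0.0113346 s.
Utilization = t_tx / cycle = 1.24121e-06/0.0113346 = 0.0110 %.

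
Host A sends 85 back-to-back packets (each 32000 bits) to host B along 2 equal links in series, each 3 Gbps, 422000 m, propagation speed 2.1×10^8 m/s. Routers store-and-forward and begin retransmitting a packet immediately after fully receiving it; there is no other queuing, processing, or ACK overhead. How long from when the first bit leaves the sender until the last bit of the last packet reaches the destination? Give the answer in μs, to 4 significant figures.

4936 μs

Per-hop transmission t_tx = L/R = 32000/3000000000 = 10.6667 μs.
Per-hop propagation t_prop = 422000/210000000 = 2009.52 μs.
Pipeline fill: first packet needs 2·t_tx to clear all hops; remaining 84 packets each add one t_tx.
Total = (2+85-1)·t_tx + 2·t_prop = 86·10.6667 + 2·2009.52 = 4936 μs.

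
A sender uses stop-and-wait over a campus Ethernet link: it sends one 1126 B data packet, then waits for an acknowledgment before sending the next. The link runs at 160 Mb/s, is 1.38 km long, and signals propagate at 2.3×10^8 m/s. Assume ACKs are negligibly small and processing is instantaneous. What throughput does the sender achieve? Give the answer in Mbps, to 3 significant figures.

132 Mbps

t_tx = L/R = 9008/160000000 = 5.63e-05 s.
t_prop = 1380/2.3e+08 = 6e-06 s; RTT = 1.2e-05 s.
Cycle = t_tx + RTT = 6.83e-05 s.
Throughput = L / cycle = 9008 / 6.83e-05 = 132 Mbps.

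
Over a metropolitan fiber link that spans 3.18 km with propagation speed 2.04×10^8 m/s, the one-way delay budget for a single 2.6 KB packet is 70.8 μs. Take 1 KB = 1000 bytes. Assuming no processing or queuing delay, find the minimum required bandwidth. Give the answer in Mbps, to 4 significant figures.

376.7 Mbps

L = 20800 bits.
Propagation delay = 3180 / 204000000 = 15.5882 μs.
Transmission budget = 70.8 − 15.5882 = 55.2118 μs.
R ≥ L / t_tx = 20800 bits / 5.52118e-05 s = 376.7 Mbps.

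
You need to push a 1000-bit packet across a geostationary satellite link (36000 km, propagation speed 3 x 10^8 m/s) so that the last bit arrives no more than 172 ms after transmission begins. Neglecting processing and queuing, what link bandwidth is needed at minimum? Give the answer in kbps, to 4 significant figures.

19.23 kbps

Propagation delay = 36000000 / 300000000 = 120 ms.
Transmission budget = 172 − 120 = 52 ms.
R ≥ L / t_tx = 1000 bits / 0.052 s = 19.23 kbps.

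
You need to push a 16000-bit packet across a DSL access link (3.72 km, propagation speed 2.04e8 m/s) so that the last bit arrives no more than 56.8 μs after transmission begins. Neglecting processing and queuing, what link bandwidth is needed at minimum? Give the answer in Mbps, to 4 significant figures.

414.9 Mbps

Propagation delay = 3720 / 204000000 = 18.2353 μs.
Transmission budget = 56.8 − 18.2353 = 38.5647 μs.
R ≥ L / t_tx = 16000 bits / 3.85647e-05 s = 414.9 Mbps.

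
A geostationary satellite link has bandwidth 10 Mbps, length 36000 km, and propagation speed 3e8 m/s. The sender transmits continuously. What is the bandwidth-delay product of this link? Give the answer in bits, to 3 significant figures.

1200000 bits

Propagation delay = 36000000 / 300000000 = 0.12 s.
BDP = R × t_prop = 10000000 × 0.12 = 1200000 bits.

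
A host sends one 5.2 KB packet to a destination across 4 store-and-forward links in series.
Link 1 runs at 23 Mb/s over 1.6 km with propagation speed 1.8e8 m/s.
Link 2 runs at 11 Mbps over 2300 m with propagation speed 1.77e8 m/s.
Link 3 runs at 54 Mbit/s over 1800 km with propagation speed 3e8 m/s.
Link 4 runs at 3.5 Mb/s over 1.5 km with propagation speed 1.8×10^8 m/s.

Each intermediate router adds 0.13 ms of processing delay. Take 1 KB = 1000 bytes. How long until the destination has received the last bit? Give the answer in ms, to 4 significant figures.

24.67 ms

L = 41600 bits.
Transmission delays (L/R per hop): 1.8087, 3.78182, 0.77037, 11.8857 ms; sum = 18.2466 ms.
Propagation delays (d/s per hop): 0.00888889, 0.0129944, 6, 0.00833333 ms; sum = 6.03022 ms.
Processing at 3 router(s): 3 × 0.13 ms = 0.39 ms.
End-to-end = 24.67 ms.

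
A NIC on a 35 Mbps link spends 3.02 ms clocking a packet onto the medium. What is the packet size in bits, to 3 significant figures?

L = R × t_tx = 35000000 b/s × 0.00302 s = 105700 bits.

106000 bits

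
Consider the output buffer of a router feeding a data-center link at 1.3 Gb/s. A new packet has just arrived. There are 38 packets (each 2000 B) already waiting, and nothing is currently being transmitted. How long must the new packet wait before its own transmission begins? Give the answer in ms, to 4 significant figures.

0.4677 ms

Each queued packet: L/R = 16000/1300000000 = 0.0123077 ms.
38 queued → 0.467692 ms.
Queuing delay = 0.4677 ms.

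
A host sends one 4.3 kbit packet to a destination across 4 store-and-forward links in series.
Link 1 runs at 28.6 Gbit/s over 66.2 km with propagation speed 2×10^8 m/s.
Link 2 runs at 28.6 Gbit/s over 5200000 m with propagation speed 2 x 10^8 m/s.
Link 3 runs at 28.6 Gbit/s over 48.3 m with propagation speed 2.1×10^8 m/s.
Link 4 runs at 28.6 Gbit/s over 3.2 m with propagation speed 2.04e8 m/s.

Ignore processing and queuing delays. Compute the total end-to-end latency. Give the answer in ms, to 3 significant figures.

26.3 ms

L = 4300 bits.
Transmission delay per hop = L/R = 4300/28600000000 = 0.00015035 ms; 4 hops → 0.000601399 ms.
Propagation delays (d/s per hop): 0.331, 26, 0.00023, 1.56863e-05 ms; sum = 26.3312 ms.
End-to-end = 26.3 ms.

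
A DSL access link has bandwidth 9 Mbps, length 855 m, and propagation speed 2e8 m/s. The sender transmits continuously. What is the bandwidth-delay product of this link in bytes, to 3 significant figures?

Propagation delay = 855 / 200000000 = 4.275e-06 s.
BDP = R × t_prop = 9000000 × 4.275e-06 = 38.475 bits.
In bytes: 38.475/8 = 4.81 bytes.

4.81 bytes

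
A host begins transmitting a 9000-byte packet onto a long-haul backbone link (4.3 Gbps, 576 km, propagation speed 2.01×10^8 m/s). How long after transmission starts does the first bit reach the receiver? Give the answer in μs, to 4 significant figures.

First bit experiences only propagation delay: d/s = 576000/2.01e+08 = 2866 μs.

2866 μs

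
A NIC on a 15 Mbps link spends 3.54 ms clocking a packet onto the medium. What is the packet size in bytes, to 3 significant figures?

L = R × t_tx = 15000000 b/s × 0.00354 s = 53100 bits.
In bytes: 53100 / 8 = 6640 bytes.

6640 bytes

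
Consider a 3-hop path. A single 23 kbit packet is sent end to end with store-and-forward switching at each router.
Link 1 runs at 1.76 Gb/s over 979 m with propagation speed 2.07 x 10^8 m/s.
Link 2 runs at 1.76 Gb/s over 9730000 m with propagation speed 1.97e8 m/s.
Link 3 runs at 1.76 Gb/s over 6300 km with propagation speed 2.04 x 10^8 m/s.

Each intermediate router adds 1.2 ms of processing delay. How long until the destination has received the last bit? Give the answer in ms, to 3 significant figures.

82.7 ms

L = 23000 bits.
Transmission delay per hop = L/R = 23000/1760000000 = 0.0130682 ms; 3 hops → 0.0392045 ms.
Propagation delays (d/s per hop): 0.00472947, 49.3909, 30.8824 ms; sum = 80.2779 ms.
Processing at 2 router(s): 2 × 1.2 ms = 2.4 ms.
End-to-end = 82.7 ms.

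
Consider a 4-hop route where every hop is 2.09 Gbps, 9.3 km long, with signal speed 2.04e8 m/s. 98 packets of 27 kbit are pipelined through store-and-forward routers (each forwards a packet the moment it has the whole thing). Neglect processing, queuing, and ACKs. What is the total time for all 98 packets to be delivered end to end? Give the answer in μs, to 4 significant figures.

1487 μs

Per-hop transmission t_tx = L/R = 27000/2.09e+09 = 12.9187 μs.
Per-hop propagation t_prop = 9300/204000000 = 45.5882 μs.
Pipeline fill: first packet needs 4·t_tx to clear all hops; remaining 97 packets each add one t_tx.
Total = (4+98-1)·t_tx + 4·t_prop = 101·12.9187 + 4·45.5882 = 1487 μs.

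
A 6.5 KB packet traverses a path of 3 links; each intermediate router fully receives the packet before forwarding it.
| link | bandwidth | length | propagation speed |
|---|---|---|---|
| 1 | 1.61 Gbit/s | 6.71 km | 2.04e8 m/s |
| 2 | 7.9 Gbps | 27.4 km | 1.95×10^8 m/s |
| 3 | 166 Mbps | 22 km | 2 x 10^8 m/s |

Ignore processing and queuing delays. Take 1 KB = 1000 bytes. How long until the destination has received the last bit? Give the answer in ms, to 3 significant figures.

L = 52000 bits.
Transmission delays (L/R per hop): 0.0322981, 0.00658228, 0.313253 ms; sum = 0.352133 ms.
Propagation delays (d/s per hop): 0.0328922, 0.140513, 0.11 ms; sum = 0.283405 ms.
End-to-end = 0.636 ms.

0.636 ms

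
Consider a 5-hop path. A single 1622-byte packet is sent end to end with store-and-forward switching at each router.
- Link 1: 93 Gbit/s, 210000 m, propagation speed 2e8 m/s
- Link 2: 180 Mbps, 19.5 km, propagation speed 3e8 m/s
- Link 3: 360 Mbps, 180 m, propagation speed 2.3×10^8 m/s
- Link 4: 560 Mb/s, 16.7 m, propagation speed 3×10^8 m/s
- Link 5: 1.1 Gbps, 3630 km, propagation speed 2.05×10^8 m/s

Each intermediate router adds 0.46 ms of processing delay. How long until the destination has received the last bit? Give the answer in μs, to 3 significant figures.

L = 1622 × 8 = 12976 bits.
Transmission delays (L/R per hop): 0.139527, 72.0889, 36.0444, 23.1714, 11.7964 μs; sum = 143.241 μs.
Propagation delays (d/s per hop): 1050, 65, 0.782609, 0.0556667, 17707.3 μs; sum = 18823.2 μs.
Processing at 4 router(s): 4 × 0.46 ms = 1840 μs.
End-to-end = 20800 μs.

20800 μs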